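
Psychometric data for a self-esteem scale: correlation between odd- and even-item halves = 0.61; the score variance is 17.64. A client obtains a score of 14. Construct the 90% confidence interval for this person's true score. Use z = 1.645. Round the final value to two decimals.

σ = 17.64^(1/2) = 4.2000
r_full = 2·0.61 / (1 + 0.61) ≈ 0.7578
The standard error of measurement is 4.2000·√(1 − 0.7578) ≈ 4.2000·0.4922 ≈ 2.0671.
Half-width = 1.645·2.0671 ≈ 3.4004
CI = 14 ± 3.4004 → [10.5996, 17.4004]

[10.60, 17.40]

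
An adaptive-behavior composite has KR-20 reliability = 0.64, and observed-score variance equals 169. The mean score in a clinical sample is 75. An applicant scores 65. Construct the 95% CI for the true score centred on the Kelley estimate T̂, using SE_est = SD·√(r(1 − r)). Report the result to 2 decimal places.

[56.37, 80.83]

SD = √169 ≃ 13.000
Estimated true score = 0.640*65 + (1 − 0.640)*75 ≃ 68.600
SE_est = 13.000*√(0.640*0.360) ≃ 6.240
CI = 68.600 ± 1.96 * 6.240 → [56.370, 80.830]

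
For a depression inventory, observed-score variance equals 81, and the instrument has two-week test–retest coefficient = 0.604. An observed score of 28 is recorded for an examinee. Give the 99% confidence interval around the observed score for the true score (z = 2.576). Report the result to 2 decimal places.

[13.41, 42.59]

SD = √81 = 9.0000
SEM = 9.0000·√(1 − 0.6040) ≈ 5.6636
Margin = 2.576 · 5.6636 ≈ 14.5894
99% CI: 28 ± 14.5894 = [13.4106, 42.5894]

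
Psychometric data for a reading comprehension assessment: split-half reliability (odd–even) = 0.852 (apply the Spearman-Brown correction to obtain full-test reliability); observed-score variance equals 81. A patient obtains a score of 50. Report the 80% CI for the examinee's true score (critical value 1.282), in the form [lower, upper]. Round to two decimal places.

σ = 81^(1/2) = 9.000
Spearman-Brown: r = 2(0.852) / (1 + 0.852) = 1.704 / 1.852 ≈ 0.920
SEM = 9.000 · √(1 − 0.920) = 9.000 · √0.080 ≈ 9.000 · 0.283 ≈ 2.544
Half-width = 1.282·2.544 ≈ 3.262
80% CI: 50 ± 3.262 = [46.738, 53.262]

[46.74, 53.26]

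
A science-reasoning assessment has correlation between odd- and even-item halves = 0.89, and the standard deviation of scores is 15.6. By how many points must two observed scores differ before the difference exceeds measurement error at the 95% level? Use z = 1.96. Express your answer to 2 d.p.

Spearman-Brown: r = 2(0.89) / (1 + 0.89) = 1.78000 / 1.89000 ≈ 0.94180
SEM = 15.60000 * √(1 − 0.94180) = 15.60000 * √0.05820 ≈ 15.60000 * 0.24125 ≈ 3.76348
Standard error of the difference = 3.76348·√2 ≈ 5.32237
Minimum reliable difference = 1.96 * SE_diff ≈ 1.96 * 5.32237 ≈ 10.43184

10.43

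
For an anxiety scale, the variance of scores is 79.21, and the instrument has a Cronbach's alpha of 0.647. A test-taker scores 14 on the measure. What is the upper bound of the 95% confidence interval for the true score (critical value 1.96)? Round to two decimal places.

24.36

SD = √79.21 = 8.90000
The standard error of measurement is 8.90000·√(1 − 0.64700) ≃ 8.90000·0.59414 ≃ 5.28783.
Margin = 1.96 · 5.28783 ≃ 10.36414
Upper bound: 14 + 10.36414 = 24.36414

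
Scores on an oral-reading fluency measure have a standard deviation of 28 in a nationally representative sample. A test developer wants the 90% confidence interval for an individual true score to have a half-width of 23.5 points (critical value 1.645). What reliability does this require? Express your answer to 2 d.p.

0.74

Required SEM = 23.5 / 1.645 ≈ 14.2857
r = 1 − (SEM / SD)² = 1 − (14.2857 / 28)² ≈ 1 − 0.2603 ≈ 0.7397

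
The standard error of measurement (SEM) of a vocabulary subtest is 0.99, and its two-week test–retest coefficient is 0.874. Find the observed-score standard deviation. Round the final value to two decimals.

2.79

SD = 0.99 / √(1 − 0.874) ≈ 2.78901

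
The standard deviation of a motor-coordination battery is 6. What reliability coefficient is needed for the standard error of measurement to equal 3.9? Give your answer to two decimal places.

r = 1 − (SEM / SD)² = 1 − (3.900 / 6)² ≈ 1 − 0.423 ≈ 0.577

0.58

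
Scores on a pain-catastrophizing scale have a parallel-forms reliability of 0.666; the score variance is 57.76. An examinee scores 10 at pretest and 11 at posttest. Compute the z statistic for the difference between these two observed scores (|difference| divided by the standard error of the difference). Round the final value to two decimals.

0.16

σ = 57.76^(1/2) = 7.600
SEM = 7.600 · √(1 − 0.666) = 7.600 · √0.334 ≈ 7.600 · 0.578 ≈ 4.392
Standard error of the difference = 4.392·√2 ≈ 6.212
z = 1 / 6.212 ≈ 0.161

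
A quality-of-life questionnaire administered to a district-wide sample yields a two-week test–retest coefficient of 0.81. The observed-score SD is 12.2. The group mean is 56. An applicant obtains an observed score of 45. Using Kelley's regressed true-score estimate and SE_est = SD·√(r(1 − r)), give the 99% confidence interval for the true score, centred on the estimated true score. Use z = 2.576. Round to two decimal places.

Estimated true score = 0.8100×45 + (1 − 0.8100)×56 ≈ 47.0900
SE_est = SD × √(r(1 − r)) = 12.2000 × √0.1539 ≈ 12.2000 × 0.3923 ≈ 4.7861
99% CI: 47.0900 ± 12.3289 ≈ (34.7611, 59.4189)

[34.76, 59.42]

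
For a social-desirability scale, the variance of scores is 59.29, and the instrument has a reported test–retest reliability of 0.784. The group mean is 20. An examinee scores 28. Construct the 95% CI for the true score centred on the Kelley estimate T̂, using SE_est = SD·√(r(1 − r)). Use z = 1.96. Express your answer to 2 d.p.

[20.06, 32.48]

σ = 59.29^(1/2) = 7.700
T̂ = 0.784(28) + 0.216(20) ≈ 26.272
SE_est = SD × √(r(1 − r)) = 7.700 × √0.169 ≈ 7.700 × 0.412 ≈ 3.169
CI = 26.272 ± 1.96 × 3.169 → [20.061, 32.483]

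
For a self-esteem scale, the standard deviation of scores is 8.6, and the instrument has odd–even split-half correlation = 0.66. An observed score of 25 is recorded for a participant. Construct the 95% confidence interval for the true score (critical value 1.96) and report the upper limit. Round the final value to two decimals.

Full-length reliability (Spearman-Brown) = 2(0.66)/(1+0.66) ≈ 0.795
The standard error of measurement is 8.600·√(1 − 0.795) ≈ 8.600·0.453 ≈ 3.892.
1.96 · SEM ≈ 7.629
Upper limit = 25 + 7.629 ≈ 32.629

32.63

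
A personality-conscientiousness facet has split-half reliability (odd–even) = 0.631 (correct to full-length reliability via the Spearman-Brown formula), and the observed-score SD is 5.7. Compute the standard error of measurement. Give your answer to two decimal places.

2.71

Spearman-Brown: r = 2(0.631) / (1 + 0.631) = 1.2620 / 1.6310 ≈ 0.7738
SEM = 5.7000 · √(1 − 0.7738) = 5.7000 · √0.2262 ≈ 5.7000 · 0.4756 ≈ 2.7112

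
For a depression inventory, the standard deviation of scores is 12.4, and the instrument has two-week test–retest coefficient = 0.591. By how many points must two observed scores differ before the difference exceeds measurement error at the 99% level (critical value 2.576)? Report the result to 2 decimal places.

SEM = 12.40000·√(1 − 0.59100) ≈ 7.93019
SE_diff = √2 · SEM ≈ 11.21498
Smallest detectable difference = 2.576·11.21498 ≈ 28.88978

28.89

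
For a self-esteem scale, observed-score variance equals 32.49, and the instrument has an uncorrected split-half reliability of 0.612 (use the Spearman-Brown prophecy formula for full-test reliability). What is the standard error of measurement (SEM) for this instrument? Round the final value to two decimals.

SD = √32.49 = 5.700
r_full = 2·0.612 / (1 + 0.612) ≃ 0.759
SEM = 5.700*√(1 − 0.759) ≃ 2.796

2.80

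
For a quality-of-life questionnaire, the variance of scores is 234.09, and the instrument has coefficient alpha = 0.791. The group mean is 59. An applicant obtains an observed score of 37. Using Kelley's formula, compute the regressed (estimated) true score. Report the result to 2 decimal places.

Estimated true score = 0.791*37 + (1 − 0.791)*59 ≈ 41.598

41.60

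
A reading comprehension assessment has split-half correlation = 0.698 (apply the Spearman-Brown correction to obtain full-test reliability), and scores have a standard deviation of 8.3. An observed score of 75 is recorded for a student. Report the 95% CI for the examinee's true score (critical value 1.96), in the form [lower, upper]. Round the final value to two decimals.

r_full = 2·0.698 / (1 + 0.698) ≈ 0.82214
The standard error of measurement is 8.30000×√(1 − 0.82214) ≈ 8.30000×0.42173 ≈ 3.50036.
1.96 × SEM ≈ 6.86071
95% CI: 75 ± 6.86071 = [68.13929, 81.86071]

[68.14, 81.86]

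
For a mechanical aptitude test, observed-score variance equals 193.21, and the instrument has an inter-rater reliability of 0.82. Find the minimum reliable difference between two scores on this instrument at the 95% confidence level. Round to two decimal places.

16.35

σ = 193.21^(1/2) = 13.900
SEM = 13.900*√(1 − 0.820) ≃ 5.897
SE_diff = SEM * √2 ≃ 5.897 * 1.414 ≃ 8.340
Minimum reliable difference = 1.96 * SE_diff ≃ 1.96 * 8.340 ≃ 16.346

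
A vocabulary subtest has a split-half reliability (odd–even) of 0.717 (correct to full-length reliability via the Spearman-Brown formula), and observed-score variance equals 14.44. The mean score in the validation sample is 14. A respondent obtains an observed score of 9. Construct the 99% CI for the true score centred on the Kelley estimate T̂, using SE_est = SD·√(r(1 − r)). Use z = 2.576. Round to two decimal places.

SD = √14.44 ≃ 3.800
r_full = 2·0.717 / (1 + 0.717) ≃ 0.835
T̂ = 0.835(9) + 0.165(14) ≃ 9.824
SE_est = SD · √(r(1 − r)) = 3.800 · √0.138 ≃ 3.800 · 0.371 ≃ 1.410
99% CI: 9.824 ± 3.632 ≃ (6.192, 13.456)

[6.19, 13.46]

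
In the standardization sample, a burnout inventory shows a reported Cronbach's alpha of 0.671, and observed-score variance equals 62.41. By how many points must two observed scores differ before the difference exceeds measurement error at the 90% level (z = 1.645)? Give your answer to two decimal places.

σ = 62.41^(1/2) = 7.90000
SEM = 7.90000 × √(1 − 0.67100) = 7.90000 × √0.32900 ≈ 7.90000 × 0.57359 ≈ 4.53132
Standard error of the difference = 4.53132·√2 ≈ 6.40826
Minimum reliable difference = 1.645 × SE_diff ≈ 1.645 × 6.40826 ≈ 10.54159

10.54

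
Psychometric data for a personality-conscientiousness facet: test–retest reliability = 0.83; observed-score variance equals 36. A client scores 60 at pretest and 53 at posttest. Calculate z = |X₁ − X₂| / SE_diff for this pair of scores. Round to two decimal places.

2.00

SD = √36 ≈ 6.000
SEM = 6.000*√(1 − 0.830) ≈ 2.474
Standard error of the difference = 2.474·√2 ≈ 3.499
z = |60 − 53| / 3.499 = 7 / 3.499 ≈ 2.001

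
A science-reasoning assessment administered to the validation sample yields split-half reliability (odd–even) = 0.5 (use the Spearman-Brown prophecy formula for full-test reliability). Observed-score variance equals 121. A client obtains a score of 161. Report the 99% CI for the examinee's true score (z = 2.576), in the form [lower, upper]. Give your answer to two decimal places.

SD = √121 ≈ 11.000
Spearman-Brown: r = 2(0.5) / (1 + 0.5) = 1.000 / 1.500 ≈ 0.667
The standard error of measurement is 11.000*√(1 − 0.667) ≈ 11.000*0.577 ≈ 6.351.
Margin = 2.576 * 6.351 ≈ 16.360
Interval: (144.640, 177.360)

[144.64, 177.36]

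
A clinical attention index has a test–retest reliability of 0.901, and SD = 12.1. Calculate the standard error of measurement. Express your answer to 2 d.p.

3.81

SEM = 12.100*√(1 − 0.901) ≃ 3.807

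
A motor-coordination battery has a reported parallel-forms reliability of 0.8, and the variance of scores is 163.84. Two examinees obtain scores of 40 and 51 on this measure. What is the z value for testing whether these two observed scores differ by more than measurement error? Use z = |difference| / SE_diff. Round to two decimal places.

σ = 163.84^(1/2) = 12.80000
SEM = 12.80000 × √(1 − 0.80000) = 12.80000 × √0.20000 ≈ 12.80000 × 0.44721 ≈ 5.72433
SE_diff = SEM × √2 ≈ 5.72433 × 1.41421 ≈ 8.09543
z = |40 − 51| / 8.09543 = 11 / 8.09543 ≈ 1.35879

1.36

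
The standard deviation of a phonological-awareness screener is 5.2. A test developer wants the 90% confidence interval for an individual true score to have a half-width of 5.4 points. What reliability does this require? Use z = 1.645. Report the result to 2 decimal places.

0.60

SEM needed = half-width / z = 5.4/1.645 ≈ 3.283
r = 1 − (3.283/5.2)² ≈ 1 − 0.399 ≈ 0.601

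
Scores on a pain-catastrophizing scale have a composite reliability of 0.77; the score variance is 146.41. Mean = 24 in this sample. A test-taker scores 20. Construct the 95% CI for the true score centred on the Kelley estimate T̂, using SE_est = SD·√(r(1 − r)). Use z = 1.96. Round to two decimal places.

[10.94, 30.90]

SD = √146.41 = 12.1000
Estimated true score = 0.7700·20 + (1 − 0.7700)·24 ≈ 20.9200
SE_est = SD · √(r(1 − r)) = 12.1000 · √0.1771 ≈ 12.1000 · 0.4208 ≈ 5.0921
95% CI: 20.9200 ± 9.9805 ≈ (10.9395, 30.9005)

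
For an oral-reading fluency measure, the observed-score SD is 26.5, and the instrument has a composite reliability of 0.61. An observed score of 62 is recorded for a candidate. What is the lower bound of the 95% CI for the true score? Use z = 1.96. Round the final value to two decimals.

The standard error of measurement is 26.5000·√(1 − 0.6100) ≈ 26.5000·0.6245 ≈ 16.5492.
Margin = 1.96 · 16.5492 ≈ 32.4365
Lower bound: 62 − 32.4365 = 29.5635

29.56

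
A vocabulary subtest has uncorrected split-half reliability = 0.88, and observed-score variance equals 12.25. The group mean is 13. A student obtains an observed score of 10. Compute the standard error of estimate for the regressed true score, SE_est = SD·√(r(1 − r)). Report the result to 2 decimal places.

SD = √12.25 = 3.50000
Full-length reliability (Spearman-Brown) = 2(0.88)/(1+0.88) ≈ 0.93617
SE_est = SD × √(r(1 − r)) = 3.50000 × √0.05976 ≈ 3.50000 × 0.24445 ≈ 0.85557

0.86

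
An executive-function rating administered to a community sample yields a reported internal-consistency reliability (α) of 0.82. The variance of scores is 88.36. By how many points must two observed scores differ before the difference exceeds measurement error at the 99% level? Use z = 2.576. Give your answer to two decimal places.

SD = √88.36 = 9.400
SEM = 9.400*√(1 − 0.820) ≈ 3.988
Standard error of the difference = 3.988·√2 ≈ 5.640
Minimum reliable difference = 2.576 * SE_diff ≈ 2.576 * 5.640 ≈ 14.529

14.53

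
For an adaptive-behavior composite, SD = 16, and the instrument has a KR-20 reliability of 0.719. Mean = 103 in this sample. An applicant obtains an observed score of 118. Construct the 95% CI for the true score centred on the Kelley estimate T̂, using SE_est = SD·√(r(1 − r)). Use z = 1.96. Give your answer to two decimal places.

[99.69, 127.88]

Estimated true score = 0.719·118 + (1 − 0.719)·103 ≃ 113.785
SE_est = 16.000·√(0.719·0.281) ≃ 7.192
CI = 113.785 ± 1.96 · 7.192 → [99.689, 127.881]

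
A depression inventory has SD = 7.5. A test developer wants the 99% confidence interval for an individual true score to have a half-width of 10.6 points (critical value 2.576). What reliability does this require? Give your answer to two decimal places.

0.70

SEM needed = half-width / z = 10.6/2.576 ≈ 4.1149
r = 1 − (SEM / SD)² = 1 − (4.1149 / 7.5)² ≈ 1 − 0.3010 ≈ 0.6990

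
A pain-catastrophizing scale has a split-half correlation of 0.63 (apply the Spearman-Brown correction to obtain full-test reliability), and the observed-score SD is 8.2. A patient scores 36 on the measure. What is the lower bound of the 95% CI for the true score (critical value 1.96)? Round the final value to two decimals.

Spearman-Brown: r = 2(0.63) / (1 + 0.63) = 1.26000 / 1.63000 ≃ 0.77301
SEM = 8.20000 × √(1 − 0.77301) = 8.20000 × √0.22699 ≃ 8.20000 × 0.47644 ≃ 3.90680
Half-width = 1.96×3.90680 ≃ 7.65732
Lower limit = 36 − 7.65732 ≃ 28.34268

28.34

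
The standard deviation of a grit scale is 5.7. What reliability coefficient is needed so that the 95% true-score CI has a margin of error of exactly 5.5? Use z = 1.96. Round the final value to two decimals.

0.76

Required SEM = 5.5 / 1.96 ≈ 2.806
r = 1 − (2.806/5.7)² ≈ 1 − 0.242 ≈ 0.758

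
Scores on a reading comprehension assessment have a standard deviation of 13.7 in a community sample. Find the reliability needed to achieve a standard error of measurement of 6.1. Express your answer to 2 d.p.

0.80

Required reliability = 1 − (SEM/SD)² = 1 − 0.198 ≃ 0.802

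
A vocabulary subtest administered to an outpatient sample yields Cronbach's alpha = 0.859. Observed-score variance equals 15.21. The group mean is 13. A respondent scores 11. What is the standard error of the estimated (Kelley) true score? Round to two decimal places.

1.36

SD = √15.21 = 3.900
SE_est = SD × √(r(1 − r)) = 3.900 × √0.121 ≈ 3.900 × 0.348 ≈ 1.357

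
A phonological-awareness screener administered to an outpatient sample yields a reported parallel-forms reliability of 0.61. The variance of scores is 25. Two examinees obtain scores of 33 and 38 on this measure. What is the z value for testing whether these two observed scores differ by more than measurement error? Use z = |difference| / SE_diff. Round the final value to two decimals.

SD = √25 ≈ 5.000
SEM = 5.000*√(1 − 0.610) ≈ 3.122
SE_diff = √2 * SEM ≈ 4.416
z = 5 / 4.416 ≈ 1.132

1.13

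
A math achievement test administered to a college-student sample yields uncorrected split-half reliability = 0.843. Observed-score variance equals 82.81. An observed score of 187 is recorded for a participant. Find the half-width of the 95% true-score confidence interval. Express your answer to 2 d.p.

5.21

SD = √82.81 = 9.1000
Full-length reliability (Spearman-Brown) = 2(0.843)/(1+0.843) ≈ 0.9148
The standard error of measurement is 9.1000*√(1 − 0.9148) ≈ 9.1000*0.2919 ≈ 2.6560.
Half-width = 1.96*2.6560 ≈ 5.2058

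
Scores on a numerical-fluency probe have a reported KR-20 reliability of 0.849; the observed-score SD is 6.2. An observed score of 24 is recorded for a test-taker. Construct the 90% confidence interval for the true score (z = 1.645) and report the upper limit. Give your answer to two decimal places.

SEM = 6.200 * √(1 − 0.849) = 6.200 * √0.151 ≃ 6.200 * 0.389 ≃ 2.409
Margin = 1.645 * 2.409 ≃ 3.963
Upper limit = 24 + 3.963 ≃ 27.963

27.96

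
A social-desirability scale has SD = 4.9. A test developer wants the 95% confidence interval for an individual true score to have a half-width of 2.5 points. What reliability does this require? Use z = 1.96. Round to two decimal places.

0.93

SEM needed = half-width / z = 2.5/1.96 ≈ 1.2755
Required reliability = 1 − (SEM/SD)² = 1 − 0.0678 ≈ 0.9322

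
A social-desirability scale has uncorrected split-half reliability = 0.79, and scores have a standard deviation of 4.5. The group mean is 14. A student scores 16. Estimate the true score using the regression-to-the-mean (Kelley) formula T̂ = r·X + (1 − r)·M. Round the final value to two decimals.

15.77

r_full = 2·0.79 / (1 + 0.79) ≃ 0.8827
Estimated true score = 0.8827·16 + (1 − 0.8827)·14 ≃ 15.7654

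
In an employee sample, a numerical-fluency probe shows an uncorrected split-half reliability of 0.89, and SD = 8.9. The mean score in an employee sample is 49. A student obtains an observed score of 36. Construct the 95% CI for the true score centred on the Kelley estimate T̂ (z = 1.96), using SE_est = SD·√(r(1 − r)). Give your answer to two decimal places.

r_full = 2·0.89 / (1 + 0.89) ≈ 0.94180
T̂ = 0.94180(36) + 0.05820(49) ≈ 36.75661
SE_est = SD * √(r(1 − r)) = 8.90000 * √0.05481 ≈ 8.90000 * 0.23412 ≈ 2.08370
CI = 36.75661 ± 1.96 * 2.08370 → [32.67257, 40.84066]

[32.67, 40.84]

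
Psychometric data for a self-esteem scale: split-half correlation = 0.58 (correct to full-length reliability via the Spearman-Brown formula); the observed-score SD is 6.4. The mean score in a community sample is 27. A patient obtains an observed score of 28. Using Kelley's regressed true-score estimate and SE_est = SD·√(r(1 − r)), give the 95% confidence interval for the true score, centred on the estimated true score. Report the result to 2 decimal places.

Full-length reliability (Spearman-Brown) = 2(0.58)/(1+0.58) ≃ 0.73418
T̂ = r·X + (1 − r)·M = 0.73418·28 + 0.26582·27 ≃ 20.55696 + 7.17722 ≃ 27.73418
SE_est = 6.40000·√(0.73418·0.26582) ≃ 2.82733
CI = 27.73418 ± 1.96 · 2.82733 → [22.19261, 33.27574]

[22.19, 33.28]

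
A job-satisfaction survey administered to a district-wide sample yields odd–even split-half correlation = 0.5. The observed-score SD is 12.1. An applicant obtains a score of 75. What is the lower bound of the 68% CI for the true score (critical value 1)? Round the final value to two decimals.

r_full = 2·0.5 / (1 + 0.5) ≈ 0.667
SEM = 12.100 × √(1 − 0.667) = 12.100 × √0.333 ≈ 12.100 × 0.577 ≈ 6.986
1 × SEM ≈ 6.986
Lower limit = 75 − 6.986 ≈ 68.014

68.01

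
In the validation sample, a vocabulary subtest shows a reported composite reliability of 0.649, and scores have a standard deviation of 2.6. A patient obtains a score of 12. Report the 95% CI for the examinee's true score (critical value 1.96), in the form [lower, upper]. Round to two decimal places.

[8.98, 15.02]

SEM = 2.6000×√(1 − 0.6490) ≃ 1.5404
Half-width = 1.96×1.5404 ≃ 3.0191
Interval: (8.9809, 15.0191)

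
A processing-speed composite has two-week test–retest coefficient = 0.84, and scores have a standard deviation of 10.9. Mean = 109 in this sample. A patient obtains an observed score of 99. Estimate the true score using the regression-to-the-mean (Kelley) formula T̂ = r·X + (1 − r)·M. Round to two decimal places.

T̂ = 0.8400(99) + 0.1600(109) ≃ 100.6000

100.60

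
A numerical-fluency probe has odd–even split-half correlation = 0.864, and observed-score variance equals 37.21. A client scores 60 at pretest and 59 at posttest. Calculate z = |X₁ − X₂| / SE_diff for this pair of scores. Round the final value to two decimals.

σ = 37.21^(1/2) = 6.100
Spearman-Brown: r = 2(0.864) / (1 + 0.864) = 1.728 / 1.864 ≈ 0.927
SEM = 6.100*√(1 − 0.927) ≈ 1.648
SE_diff = SEM * √2 ≈ 1.648 * 1.414 ≈ 2.330
z = 1 / 2.330 ≈ 0.429

0.43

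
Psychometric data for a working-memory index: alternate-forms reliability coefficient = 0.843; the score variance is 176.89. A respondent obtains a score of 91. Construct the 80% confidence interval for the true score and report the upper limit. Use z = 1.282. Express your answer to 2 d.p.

σ = 176.89^(1/2) = 13.300
SEM = 13.300 * √(1 − 0.843) = 13.300 * √0.157 ≈ 13.300 * 0.396 ≈ 5.270
1.282 * SEM ≈ 6.756
Upper bound: 91 + 6.756 = 97.756

97.76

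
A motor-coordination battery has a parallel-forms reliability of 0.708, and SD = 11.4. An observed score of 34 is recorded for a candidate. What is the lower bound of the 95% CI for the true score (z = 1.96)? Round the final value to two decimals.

The standard error of measurement is 11.40000*√(1 − 0.70800) ≃ 11.40000*0.54037 ≃ 6.16022.
Half-width = 1.96*6.16022 ≃ 12.07403
Lower bound: 34 − 12.07403 = 21.92597

21.93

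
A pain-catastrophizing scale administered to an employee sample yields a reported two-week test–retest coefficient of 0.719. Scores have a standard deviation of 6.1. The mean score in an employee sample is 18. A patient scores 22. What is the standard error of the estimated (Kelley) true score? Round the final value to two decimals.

2.74

SE_est = SD * √(r(1 − r)) = 6.1000 * √0.2020 ≃ 6.1000 * 0.4495 ≃ 2.7419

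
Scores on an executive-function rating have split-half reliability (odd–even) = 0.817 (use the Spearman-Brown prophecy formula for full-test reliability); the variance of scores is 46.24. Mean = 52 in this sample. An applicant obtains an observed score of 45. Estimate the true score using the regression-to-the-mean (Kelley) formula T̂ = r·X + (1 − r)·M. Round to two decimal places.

Full-length reliability (Spearman-Brown) = 2(0.817)/(1+0.817) ≃ 0.899
Estimated true score = 0.899*45 + (1 − 0.899)*52 ≃ 45.705

45.71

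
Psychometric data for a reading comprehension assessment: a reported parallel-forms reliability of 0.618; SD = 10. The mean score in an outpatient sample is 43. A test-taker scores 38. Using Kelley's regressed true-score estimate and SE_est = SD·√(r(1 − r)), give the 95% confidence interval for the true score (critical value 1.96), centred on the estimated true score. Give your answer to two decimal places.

[30.39, 49.43]

Estimated true score = 0.618*38 + (1 − 0.618)*43 ≈ 39.910
SE_est = SD * √(r(1 − r)) = 10.000 * √0.236 ≈ 10.000 * 0.486 ≈ 4.859
CI = 39.910 ± 1.96 * 4.859 → [30.387, 49.433]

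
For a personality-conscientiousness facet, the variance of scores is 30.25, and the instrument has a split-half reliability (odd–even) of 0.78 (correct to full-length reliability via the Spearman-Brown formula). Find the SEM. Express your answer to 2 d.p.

SD = √30.25 ≈ 5.50000
r_full = 2·0.78 / (1 + 0.78) ≈ 0.87640
The standard error of measurement is 5.50000×√(1 − 0.87640) ≈ 5.50000×0.35156 ≈ 1.93359.

1.93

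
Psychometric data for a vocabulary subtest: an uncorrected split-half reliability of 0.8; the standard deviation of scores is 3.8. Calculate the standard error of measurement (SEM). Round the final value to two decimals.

Full-length reliability (Spearman-Brown) = 2(0.8)/(1+0.8) ≈ 0.8889
SEM = 3.8000 · √(1 − 0.8889) = 3.8000 · √0.1111 ≈ 3.8000 · 0.3333 ≈ 1.2667

1.27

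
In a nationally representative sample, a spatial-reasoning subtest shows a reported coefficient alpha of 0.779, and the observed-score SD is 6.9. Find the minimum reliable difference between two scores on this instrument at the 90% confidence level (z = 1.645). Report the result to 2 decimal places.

SEM = 6.900*√(1 − 0.779) ≈ 3.244
SE_diff = √2 * SEM ≈ 4.587
Minimum reliable difference = 1.645 * SE_diff ≈ 1.645 * 4.587 ≈ 7.546

7.55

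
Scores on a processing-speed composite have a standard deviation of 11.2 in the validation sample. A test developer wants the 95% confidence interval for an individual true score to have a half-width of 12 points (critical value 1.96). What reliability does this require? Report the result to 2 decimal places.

0.70

Required SEM = 12 / 1.96 ≈ 6.1224
Required reliability = 1 − (SEM/SD)² = 1 − 0.2988 ≈ 0.7012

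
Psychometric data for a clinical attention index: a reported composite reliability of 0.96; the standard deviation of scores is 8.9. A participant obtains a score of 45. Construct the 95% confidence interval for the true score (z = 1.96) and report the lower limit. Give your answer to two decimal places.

SEM = 8.900 · √(1 − 0.960) = 8.900 · √0.040 ≈ 8.900 · 0.200 ≈ 1.780
1.96 · SEM ≈ 3.489
Lower limit = 45 − 3.489 ≈ 41.511

41.51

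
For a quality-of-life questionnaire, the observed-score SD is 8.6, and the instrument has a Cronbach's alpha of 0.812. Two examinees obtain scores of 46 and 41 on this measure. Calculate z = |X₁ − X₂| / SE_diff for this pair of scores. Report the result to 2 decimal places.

0.95

SEM = 8.6000 * √(1 − 0.8120) = 8.6000 * √0.1880 ≈ 8.6000 * 0.4336 ≈ 3.7289
SE_diff = SEM * √2 ≈ 3.7289 * 1.4142 ≈ 5.2734
z = 5 / 5.2734 ≈ 0.9482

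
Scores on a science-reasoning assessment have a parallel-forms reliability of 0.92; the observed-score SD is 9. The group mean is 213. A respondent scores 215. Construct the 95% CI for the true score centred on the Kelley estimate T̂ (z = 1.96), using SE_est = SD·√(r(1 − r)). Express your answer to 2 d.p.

[210.05, 219.63]

Estimated true score = 0.92000×215 + (1 − 0.92000)×213 ≈ 214.84000
SE_est = SD × √(r(1 − r)) = 9.00000 × √0.07360 ≈ 9.00000 × 0.27129 ≈ 2.44164
CI = 214.84000 ± 1.96 × 2.44164 → [210.05439, 219.62561]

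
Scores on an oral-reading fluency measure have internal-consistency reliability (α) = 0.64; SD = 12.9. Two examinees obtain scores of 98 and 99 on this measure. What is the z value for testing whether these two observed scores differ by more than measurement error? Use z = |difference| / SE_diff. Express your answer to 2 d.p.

0.09

SEM = 12.9000 × √(1 − 0.6400) = 12.9000 × √0.3600 ≈ 12.9000 × 0.6000 ≈ 7.7400
Standard error of the difference = 7.7400·√2 ≈ 10.9460
z = |98 − 99| / 10.9460 = 1 / 10.9460 ≈ 0.0914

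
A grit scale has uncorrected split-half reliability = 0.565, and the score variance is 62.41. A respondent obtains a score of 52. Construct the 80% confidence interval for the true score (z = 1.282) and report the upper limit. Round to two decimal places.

SD = √62.41 = 7.900
Spearman-Brown: r = 2(0.565) / (1 + 0.565) = 1.130 / 1.565 ≃ 0.722
SEM = 7.900 * √(1 − 0.722) = 7.900 * √0.278 ≃ 7.900 * 0.527 ≃ 4.165
1.282 * SEM ≃ 5.340
Upper bound: 52 + 5.340 = 57.340

57.34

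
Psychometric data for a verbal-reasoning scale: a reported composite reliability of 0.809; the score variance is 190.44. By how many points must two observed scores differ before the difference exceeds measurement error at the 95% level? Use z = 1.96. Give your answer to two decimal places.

SD = √190.44 = 13.8000
SEM = 13.8000*√(1 − 0.8090) ≈ 6.0311
Standard error of the difference = 6.0311·√2 ≈ 8.5292
Smallest detectable difference = 1.96*8.5292 ≈ 16.7173

16.72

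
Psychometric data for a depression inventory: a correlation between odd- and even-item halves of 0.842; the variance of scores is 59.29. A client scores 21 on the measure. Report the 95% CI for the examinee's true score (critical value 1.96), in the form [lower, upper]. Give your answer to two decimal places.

[16.58, 25.42]

SD = √59.29 ≃ 7.70000
Full-length reliability (Spearman-Brown) = 2(0.842)/(1+0.842) ≃ 0.91422
SEM = 7.70000 * √(1 − 0.91422) = 7.70000 * √0.08578 ≃ 7.70000 * 0.29288 ≃ 2.25514
1.96 * SEM ≃ 4.42008
CI = 21 ± 4.42008 → [16.57992, 25.42008]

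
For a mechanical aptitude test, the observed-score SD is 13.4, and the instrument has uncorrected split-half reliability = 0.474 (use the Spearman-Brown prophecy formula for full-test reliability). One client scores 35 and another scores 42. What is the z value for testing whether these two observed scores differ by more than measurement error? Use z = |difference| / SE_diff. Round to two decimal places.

Full-length reliability (Spearman-Brown) = 2(0.474)/(1+0.474) ≃ 0.643
SEM = 13.400×√(1 − 0.643) ≃ 8.005
SE_diff = √2 × SEM ≃ 11.320
z = 7 / 11.320 ≃ 0.618

0.62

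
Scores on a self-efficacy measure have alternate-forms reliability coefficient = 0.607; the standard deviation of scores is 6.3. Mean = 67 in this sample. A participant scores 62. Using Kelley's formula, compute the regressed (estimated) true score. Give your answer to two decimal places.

T̂ = r·X + (1 − r)·M = 0.6070*62 + 0.3930*67 = 37.6340 + 26.3310 ≈ 63.9650

63.97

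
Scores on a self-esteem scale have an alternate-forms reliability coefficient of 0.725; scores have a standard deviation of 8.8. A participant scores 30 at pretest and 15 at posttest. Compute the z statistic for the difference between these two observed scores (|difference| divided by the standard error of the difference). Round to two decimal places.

SEM = 8.80000 · √(1 − 0.72500) = 8.80000 · √0.27500 ≈ 8.80000 · 0.52440 ≈ 4.61476
SE_diff = √2 · SEM ≈ 6.52625
z = |30 − 15| / 6.52625 = 15 / 6.52625 ≈ 2.29841

2.30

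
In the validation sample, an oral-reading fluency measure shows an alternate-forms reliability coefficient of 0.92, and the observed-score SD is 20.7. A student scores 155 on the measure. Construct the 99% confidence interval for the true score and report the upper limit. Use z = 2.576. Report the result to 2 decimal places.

170.08

SEM = 20.700 * √(1 − 0.920) = 20.700 * √0.080 ≃ 20.700 * 0.283 ≃ 5.855
Margin = 2.576 * 5.855 ≃ 15.082
Upper bound: 155 + 15.082 = 170.082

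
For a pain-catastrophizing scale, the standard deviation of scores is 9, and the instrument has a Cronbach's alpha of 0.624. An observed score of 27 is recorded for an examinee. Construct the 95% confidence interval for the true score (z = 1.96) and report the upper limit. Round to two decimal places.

SEM = 9.00000*√(1 − 0.62400) ≃ 5.51870
Half-width = 1.96*5.51870 ≃ 10.81664
Upper bound: 27 + 10.81664 = 37.81664

37.82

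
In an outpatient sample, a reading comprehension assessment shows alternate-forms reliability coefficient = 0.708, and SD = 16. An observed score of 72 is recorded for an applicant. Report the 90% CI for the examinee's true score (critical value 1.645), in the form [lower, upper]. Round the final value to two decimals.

SEM = 16.0000 × √(1 − 0.7080) = 16.0000 × √0.2920 ≈ 16.0000 × 0.5404 ≈ 8.6459
Half-width = 1.645×8.6459 ≈ 14.2225
90% CI: 72 ± 14.2225 = [57.7775, 86.2225]

[57.78, 86.22]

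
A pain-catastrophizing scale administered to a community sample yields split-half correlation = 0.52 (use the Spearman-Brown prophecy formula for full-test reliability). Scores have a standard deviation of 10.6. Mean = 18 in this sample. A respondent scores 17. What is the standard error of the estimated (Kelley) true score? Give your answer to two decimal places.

r_full = 2·0.52 / (1 + 0.52) ≈ 0.6842
SE_est = 10.6000*√(0.6842*0.3158) ≈ 4.9272

4.93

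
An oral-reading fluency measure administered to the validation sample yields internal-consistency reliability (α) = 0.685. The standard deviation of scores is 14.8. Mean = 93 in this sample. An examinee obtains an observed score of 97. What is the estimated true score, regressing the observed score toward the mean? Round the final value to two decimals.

95.74

Estimated true score = 0.685·97 + (1 − 0.685)·93 ≈ 95.740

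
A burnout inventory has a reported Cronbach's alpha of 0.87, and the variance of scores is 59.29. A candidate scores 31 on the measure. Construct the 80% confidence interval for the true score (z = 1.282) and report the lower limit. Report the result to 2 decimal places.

σ = 59.29^(1/2) = 7.700
SEM = 7.700×√(1 − 0.870) ≈ 2.776
Margin = 1.282 × 2.776 ≈ 3.559
Lower bound: 31 − 3.559 = 27.441

27.44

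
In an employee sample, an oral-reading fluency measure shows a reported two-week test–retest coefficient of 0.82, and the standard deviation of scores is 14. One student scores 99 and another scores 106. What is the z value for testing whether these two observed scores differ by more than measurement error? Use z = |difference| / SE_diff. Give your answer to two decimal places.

0.83

SEM = 14.000 × √(1 − 0.820) = 14.000 × √0.180 ≈ 14.000 × 0.424 ≈ 5.940
SE_diff = √2 × SEM ≈ 8.400
z = 7 / 8.400 ≈ 0.833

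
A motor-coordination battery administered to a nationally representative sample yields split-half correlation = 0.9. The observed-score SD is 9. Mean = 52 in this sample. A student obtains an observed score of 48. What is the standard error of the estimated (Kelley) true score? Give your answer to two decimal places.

Spearman-Brown: r = 2(0.9) / (1 + 0.9) = 1.8000 / 1.9000 ≈ 0.9474
SE_est = SD · √(r(1 − r)) = 9.0000 · √0.0499 ≈ 9.0000 · 0.2233 ≈ 2.0097

2.01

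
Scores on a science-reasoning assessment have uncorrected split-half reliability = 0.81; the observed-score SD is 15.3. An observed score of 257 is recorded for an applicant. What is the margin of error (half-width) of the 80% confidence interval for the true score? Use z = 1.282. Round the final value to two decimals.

6.36

Full-length reliability (Spearman-Brown) = 2(0.81)/(1+0.81) ≃ 0.895
The standard error of measurement is 15.300×√(1 − 0.895) ≃ 15.300×0.324 ≃ 4.957.
Half-width = 1.282×4.957 ≃ 6.355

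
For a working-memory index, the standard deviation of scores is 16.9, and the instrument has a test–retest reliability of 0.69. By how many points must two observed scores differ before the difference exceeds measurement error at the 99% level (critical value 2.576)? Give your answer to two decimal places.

34.28

SEM = 16.9000×√(1 − 0.6900) ≈ 9.4095
SE_diff = SEM × √2 ≈ 9.4095 × 1.4142 ≈ 13.3071
Smallest detectable difference = 2.576×13.3071 ≈ 34.2790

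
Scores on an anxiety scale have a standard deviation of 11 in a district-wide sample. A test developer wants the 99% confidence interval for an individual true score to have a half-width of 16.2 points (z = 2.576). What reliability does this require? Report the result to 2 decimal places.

SEM needed = half-width / z = 16.2/2.576 ≈ 6.2888
r = 1 − (SEM / SD)² = 1 − (6.2888 / 11)² ≈ 1 − 0.3269 ≈ 0.6731

0.67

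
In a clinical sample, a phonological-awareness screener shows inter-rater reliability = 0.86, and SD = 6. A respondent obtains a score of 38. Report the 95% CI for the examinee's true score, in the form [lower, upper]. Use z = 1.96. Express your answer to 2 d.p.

[33.60, 42.40]

The standard error of measurement is 6.000·√(1 − 0.860) ≈ 6.000·0.374 ≈ 2.245.
1.96 · SEM ≈ 4.400
CI = 38 ± 4.400 → [33.600, 42.400]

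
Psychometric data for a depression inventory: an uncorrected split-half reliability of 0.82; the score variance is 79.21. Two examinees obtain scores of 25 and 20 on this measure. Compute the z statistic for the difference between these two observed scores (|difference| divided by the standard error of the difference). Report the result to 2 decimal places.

SD = √79.21 ≈ 8.9000
Spearman-Brown: r = 2(0.82) / (1 + 0.82) = 1.6400 / 1.8200 ≈ 0.9011
SEM = 8.9000 * √(1 − 0.9011) = 8.9000 * √0.0989 ≈ 8.9000 * 0.3145 ≈ 2.7989
SE_diff = √2 * SEM ≈ 3.9583
z = |25 − 20| / 3.9583 = 5 / 3.9583 ≈ 1.2632

1.26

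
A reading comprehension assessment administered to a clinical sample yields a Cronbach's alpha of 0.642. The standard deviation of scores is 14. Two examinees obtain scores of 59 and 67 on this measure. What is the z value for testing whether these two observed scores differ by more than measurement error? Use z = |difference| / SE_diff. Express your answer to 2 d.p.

The standard error of measurement is 14.0000*√(1 − 0.6420) ≈ 14.0000*0.5983 ≈ 8.3766.
SE_diff = SEM * √2 ≈ 8.3766 * 1.4142 ≈ 11.8463
z = 8 / 11.8463 ≈ 0.6753

0.68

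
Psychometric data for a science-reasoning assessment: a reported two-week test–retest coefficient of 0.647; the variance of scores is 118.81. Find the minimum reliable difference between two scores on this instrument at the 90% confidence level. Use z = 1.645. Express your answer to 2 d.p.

15.07

σ = 118.81^(1/2) = 10.900
The standard error of measurement is 10.900*√(1 − 0.647) ≃ 10.900*0.594 ≃ 6.476.
Standard error of the difference = 6.476·√2 ≃ 9.159
Smallest detectable difference = 1.645*9.159 ≃ 15.066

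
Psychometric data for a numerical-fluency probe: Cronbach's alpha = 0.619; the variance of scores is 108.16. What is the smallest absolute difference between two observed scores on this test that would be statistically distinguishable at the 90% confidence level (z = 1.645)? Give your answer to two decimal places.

σ = 108.16^(1/2) = 10.400
The standard error of measurement is 10.400×√(1 − 0.619) ≃ 10.400×0.617 ≃ 6.419.
SE_diff = SEM × √2 ≃ 6.419 × 1.414 ≃ 9.078
Minimum reliable difference = 1.645 × SE_diff ≃ 1.645 × 9.078 ≃ 14.934

14.93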